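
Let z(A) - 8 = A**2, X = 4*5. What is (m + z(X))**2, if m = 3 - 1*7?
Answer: 163216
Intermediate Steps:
X = 20
m = -4 (m = 3 - 7 = -4)
z(A) = 8 + A**2
(m + z(X))**2 = (-4 + (8 + 20**2))**2 = (-4 + (8 + 400))**2 = (-4 + 408)**2 = 404**2 = 163216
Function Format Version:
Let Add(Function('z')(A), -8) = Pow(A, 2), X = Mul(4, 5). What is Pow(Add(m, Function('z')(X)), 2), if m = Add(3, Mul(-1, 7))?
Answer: 163216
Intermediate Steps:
X = 20
m = -4 (m = Add(3, -7) = -4)
Function('z')(A) = Add(8, Pow(A, 2))
Pow(Add(m, Function('z')(X)), 2) = Pow(Add(-4, Add(8, Pow(20, 2))), 2) = Pow(Add(-4, Add(8, 400)), 2) = Pow(Add(-4, 408), 2) = Pow(404, 2) = 163216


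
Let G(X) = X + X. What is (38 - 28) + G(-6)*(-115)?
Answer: 1390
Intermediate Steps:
G(X) = 2*X
(38 - 28) + G(-6)*(-115) = (38 - 28) + (2*(-6))*(-115) = 10 - 12*(-115) = 10 + 1380 = 1390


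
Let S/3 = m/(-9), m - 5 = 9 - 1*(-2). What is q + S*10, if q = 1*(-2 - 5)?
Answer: -181/3 ≈ -60.333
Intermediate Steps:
m = 16 (m = 5 + (9 - 1*(-2)) = 5 + (9 + 2) = 5 + 11 = 16)
S = -16/3 (S = 3*(16/(-9)) = 3*(16*(-⅑)) = 3*(-16/9) = -16/3 ≈ -5.3333)
q = -7 (q = 1*(-7) = -7)
q + S*10 = -7 - 16/3*10 = -7 - 160/3 = -181/3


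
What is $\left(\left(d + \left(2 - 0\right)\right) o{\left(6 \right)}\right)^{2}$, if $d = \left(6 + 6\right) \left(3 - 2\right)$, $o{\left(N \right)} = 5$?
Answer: $4900$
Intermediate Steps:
$d = 12$ ($d = 12 \cdot 1 = 12$)
$\left(\left(d + \left(2 - 0\right)\right) o{\left(6 \right)}\right)^{2} = \left(\left(12 + \left(2 - 0\right)\right) 5\right)^{2} = \left(\left(12 + \left(2 + 0\right)\right) 5\right)^{2} = \left(\left(12 + 2\right) 5\right)^{2} = \left(14 \cdot 5\right)^{2} = 70^{2} = 4900$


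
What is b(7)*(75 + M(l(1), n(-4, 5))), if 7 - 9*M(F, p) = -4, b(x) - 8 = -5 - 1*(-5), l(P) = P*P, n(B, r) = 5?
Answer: 5488/9 ≈ 609.78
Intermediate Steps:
l(P) = P²
b(x) = 8 (b(x) = 8 + (-5 - 1*(-5)) = 8 + (-5 + 5) = 8 + 0 = 8)
M(F, p) = 11/9 (M(F, p) = 7/9 - ⅑*(-4) = 7/9 + 4/9 = 11/9)
b(7)*(75 + M(l(1), n(-4, 5))) = 8*(75 + 11/9) = 8*(686/9) = 5488/9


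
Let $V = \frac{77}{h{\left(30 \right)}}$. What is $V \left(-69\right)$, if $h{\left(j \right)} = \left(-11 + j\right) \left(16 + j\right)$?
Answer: $- \frac{231}{38} \approx -6.0789$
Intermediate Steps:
$V = \frac{77}{874}$ ($V = \frac{77}{-176 + 30^{2} + 5 \cdot 30} = \frac{77}{-176 + 900 + 150} = \frac{77}{874} \approx 0.088101$)
$V \left(-69\right) = \frac{77}{874} \left(-69\right) = - \frac{231}{38}$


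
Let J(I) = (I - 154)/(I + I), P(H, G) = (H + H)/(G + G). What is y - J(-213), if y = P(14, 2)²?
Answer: 20507/426 ≈ 48.138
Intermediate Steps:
P(H, G) = H/G (P(H, G) = (2*H)/((2*G)) = (2*H)*(1/(2*G)) = H/G)
J(I) = (-154 + I)/(2*I) (J(I) = (-154 + I)/((2*I)) = (-154 + I)*(1/(2*I)) = (-154 + I)/(2*I))
y = 49 (y = (14/2)² = (14*(½))² = 7² = 49)
y - J(-213) = 49 - (-154 - 213)/(2*(-213)) = 49 - (-1)*(-367)/(2*213) = 49 - 1*367/426 = 49 - 367/426 = 20507/426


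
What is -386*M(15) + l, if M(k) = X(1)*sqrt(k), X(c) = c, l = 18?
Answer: 18 - 386*sqrt(15) ≈ -1477.0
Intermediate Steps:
M(k) = sqrt(k) (M(k) = 1*sqrt(k) = sqrt(k))
-386*M(15) + l = -386*sqrt(15) + 18 = 18 - 386*sqrt(15)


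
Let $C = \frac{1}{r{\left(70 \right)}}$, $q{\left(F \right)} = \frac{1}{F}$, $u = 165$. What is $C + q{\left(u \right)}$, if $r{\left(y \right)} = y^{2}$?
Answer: $\frac{1013}{161700} \approx 0.0062647$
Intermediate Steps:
$C = \frac{1}{4900}$ ($C = \frac{1}{70^{2}} = \frac{1}{4900} \approx 0.00020408$)
$C + q{\left(u \right)} = \frac{1}{4900} + \frac{1}{165} = \frac{1013}{161700}$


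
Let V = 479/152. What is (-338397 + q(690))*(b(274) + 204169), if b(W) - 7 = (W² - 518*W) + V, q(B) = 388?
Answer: -7055302080071/152 ≈ -4.6416e+10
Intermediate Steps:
V = 479/152 (V = 479*(1/152) = 479/152 ≈ 3.1513)
b(W) = 1543/152 + W² - 518*W (b(W) = 7 + ((W² - 518*W) + 479/152) = 7 + (479/152 + W² - 518*W) = 1543/152 + W² - 518*W)
(-338397 + q(690))*(b(274) + 204169) = (-338397 + 388)*((1543/152 + 274² - 518*274) + 204169) = -338009*((1543/152 + 75076 - 141932) + 204169) = -338009*(-10160569/152 + 204169) = -338009*20873119/152 = -7055302080071/152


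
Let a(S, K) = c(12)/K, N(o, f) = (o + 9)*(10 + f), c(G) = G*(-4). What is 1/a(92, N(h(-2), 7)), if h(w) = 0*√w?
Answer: -51/16 ≈ -3.1875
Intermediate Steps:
h(w) = 0
c(G) = -4*G
N(o, f) = (9 + o)*(10 + f)
a(S, K) = -48/K (a(S, K) = (-4*12)/K = -48/K)
1/a(92, N(h(-2), 7)) = 1/(-48/(90 + 9*7 + 10*0 + 7*0)) = 1/(-48/(90 + 63 + 0 + 0)) = 1/(-48/153) = 1/(-48*1/153) = 1/(-16/51) = -51/16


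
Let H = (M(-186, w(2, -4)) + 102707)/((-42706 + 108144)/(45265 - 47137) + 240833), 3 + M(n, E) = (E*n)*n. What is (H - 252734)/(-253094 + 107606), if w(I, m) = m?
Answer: 28481491809863/16395549672936 ≈ 1.7371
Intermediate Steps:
M(n, E) = -3 + E*n**2 (M(n, E) = -3 + (E*n)*n = -3 + E*n**2)
H = -33396480/225386969 (H = ((-3 - 4*(-186)**2) + 102707)/((-42706 + 108144)/(45265 - 47137) + 240833) = ((-3 - 4*34596) + 102707)/(65438/(-1872) + 240833) = ((-3 - 138384) + 102707)/(65438*(-1/1872) + 240833) = (-138387 + 102707)/(-32719/936 + 240833) = -35680/225386969/936 = -35680*936/225386969 = -33396480/225386969 ≈ -0.14817)
(H - 252734)/(-253094 + 107606) = (-33396480/225386969 - 252734)/(-253094 + 107606) = -56962983619726/225386969/(-145488) = -56962983619726/225386969*(-1/145488) = 28481491809863/16395549672936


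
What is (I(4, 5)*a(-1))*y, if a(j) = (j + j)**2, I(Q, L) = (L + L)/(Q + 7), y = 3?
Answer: 120/11 ≈ 10.909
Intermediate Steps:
I(Q, L) = 2*L/(7 + Q) (I(Q, L) = (2*L)/(7 + Q) = 2*L/(7 + Q))
a(j) = 4*j**2 (a(j) = (2*j)**2 = 4*j**2)
(I(4, 5)*a(-1))*y = ((2*5/(7 + 4))*(4*(-1)**2))*3 = ((2*5/11)*(4*1))*3 = ((2*5*(1/11))*4)*3 = ((10/11)*4)*3 = (40/11)*3 = 120/11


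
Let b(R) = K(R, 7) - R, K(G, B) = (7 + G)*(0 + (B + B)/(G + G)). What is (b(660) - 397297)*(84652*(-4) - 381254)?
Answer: 2864690294557/10 ≈ 2.8647e+11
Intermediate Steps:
K(G, B) = B*(7 + G)/G (K(G, B) = (7 + G)*(0 + (2*B)/((2*G))) = (7 + G)*(0 + (2*B)*(1/(2*G))) = (7 + G)*(0 + B/G) = (7 + G)*(B/G) = B*(7 + G)/G)
b(R) = -R + 7*(7 + R)/R (b(R) = 7*(7 + R)/R - R = -R + 7*(7 + R)/R)
(b(660) - 397297)*(84652*(-4) - 381254) = ((7 - 1*660 + 49/660) - 397297)*(84652*(-4) - 381254) = ((7 - 660 + 49*(1/660)) - 397297)*(-338608 - 381254) = ((7 - 660 + 49/660) - 397297)*(-719862) = (-430931/660 - 397297)*(-719862) = -262646951/660*(-719862) = 2864690294557/10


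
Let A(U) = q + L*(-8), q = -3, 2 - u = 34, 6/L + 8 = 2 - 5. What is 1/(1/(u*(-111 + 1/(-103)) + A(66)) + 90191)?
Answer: 4026313/363137196916 ≈ 1.1088e-5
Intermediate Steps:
L = -6/11 (L = 6/(-8 + (2 - 5)) = 6/(-8 - 3) = 6/(-11) = 6*(-1/11) = -6/11 ≈ -0.54545)
u = -32 (u = 2 - 1*34 = 2 - 34 = -32)
A(U) = 15/11 (A(U) = -3 - 6/11*(-8) = -3 + 48/11 = 15/11)
1/(1/(u*(-111 + 1/(-103)) + A(66)) + 90191) = 1/(1/(-32*(-111 + 1/(-103)) + 15/11) + 90191) = 1/(1/(-32*(-111 - 1/103) + 15/11) + 90191) = 1/(1/(-32*(-11434/103) + 15/11) + 90191) = 1/(1/(365888/103 + 15/11) + 90191) = 1/(1/(4026313/1133) + 90191) = 1/(1133/4026313 + 90191) = 1/(363137196916/4026313) = 4026313/363137196916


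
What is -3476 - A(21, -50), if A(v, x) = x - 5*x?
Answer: -3676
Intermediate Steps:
A(v, x) = -4*x
-3476 - A(21, -50) = -3476 - (-4)*(-50) = -3476 - 1*200 = -3476 - 200 = -3676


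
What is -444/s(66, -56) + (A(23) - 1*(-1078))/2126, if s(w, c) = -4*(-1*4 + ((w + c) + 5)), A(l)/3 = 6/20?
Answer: 2478539/233860 ≈ 10.598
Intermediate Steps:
A(l) = 9/10 (A(l) = 3*(6/20) = 3*(6*(1/20)) = 3*(3/10) = 9/10)
s(w, c) = -4 - 4*c - 4*w (s(w, c) = -4*(-4 + ((c + w) + 5)) = -4*(-4 + (5 + c + w)) = -4*(1 + c + w) = -4 - 4*c - 4*w)
-444/s(66, -56) + (A(23) - 1*(-1078))/2126 = -444/(-4 - 4*(-56) - 4*66) + (9/10 - 1*(-1078))/2126 = -444/(-4 + 224 - 264) + (9/10 + 1078)*(1/2126) = -444/(-44) + (10789/10)*(1/2126) = -444*(-1/44) + 10789/21260 = 111/11 + 10789/21260 = 2478539/233860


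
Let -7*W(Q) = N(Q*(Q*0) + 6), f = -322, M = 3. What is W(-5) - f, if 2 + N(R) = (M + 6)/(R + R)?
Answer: 9021/28 ≈ 322.18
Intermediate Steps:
N(R) = -2 + 9/(2*R) (N(R) = -2 + (3 + 6)/(R + R) = -2 + 9/((2*R)) = -2 + 9*(1/(2*R)) = -2 + 9/(2*R))
W(Q) = 5/28 (W(Q) = -(-2 + 9/(2*(Q*(Q*0) + 6)))/7 = -(-2 + 9/(2*(Q*0 + 6)))/7 = -(-2 + 9/(2*(0 + 6)))/7 = -(-2 + (9/2)/6)/7 = -(-2 + (9/2)*(⅙))/7 = -(-2 + ¾)/7 = -⅐*(-5/4) = 5/28)
W(-5) - f = 5/28 - 1*(-322) = 5/28 + 322 = 9021/28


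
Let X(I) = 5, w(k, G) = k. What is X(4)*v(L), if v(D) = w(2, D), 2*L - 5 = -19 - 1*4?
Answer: 10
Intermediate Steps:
L = -9 (L = 5/2 + (-19 - 1*4)/2 = 5/2 + (-19 - 4)/2 = 5/2 + (½)*(-23) = 5/2 - 23/2 = -9)
v(D) = 2
X(4)*v(L) = 5*2 = 10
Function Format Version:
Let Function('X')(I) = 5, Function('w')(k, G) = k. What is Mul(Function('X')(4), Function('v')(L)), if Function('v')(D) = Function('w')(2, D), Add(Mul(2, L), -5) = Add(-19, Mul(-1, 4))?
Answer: 10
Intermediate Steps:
L = -9 (L = Add(Rational(5, 2), Mul(Rational(1, 2), Add(-19, Mul(-1, 4)))) = Add(Rational(5, 2), Mul(Rational(1, 2), Add(-19, -4))) = Add(Rational(5, 2), Mul(Rational(1, 2), -23)) = Add(Rational(5, 2), Rational(-23, 2)) = -9)
Function('v')(D) = 2
Mul(Function('X')(4), Function('v')(L)) = Mul(5, 2) = 10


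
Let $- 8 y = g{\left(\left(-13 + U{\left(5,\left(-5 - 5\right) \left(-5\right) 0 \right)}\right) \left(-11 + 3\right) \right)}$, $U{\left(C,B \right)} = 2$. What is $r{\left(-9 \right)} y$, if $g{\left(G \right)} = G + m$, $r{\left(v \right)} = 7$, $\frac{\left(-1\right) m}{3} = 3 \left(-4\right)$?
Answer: $- \frac{217}{2} \approx -108.5$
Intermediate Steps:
$m = 36$ ($m = - 3 \cdot 3 \left(-4\right) = \left(-3\right) \left(-12\right) = 36$)
$g{\left(G \right)} = 36 + G$ ($g{\left(G \right)} = G + 36 = 36 + G$)
$y = - \frac{31}{2}$ ($y = - \frac{36 + \left(-13 + 2\right) \left(-11 + 3\right)}{8} = - \frac{36 - -88}{8} = - \frac{36 + 88}{8} = \left(- \frac{1}{8}\right) 124 = - \frac{31}{2} \approx -15.5$)
$r{\left(-9 \right)} y = 7 \left(- \frac{31}{2}\right) = - \frac{217}{2}$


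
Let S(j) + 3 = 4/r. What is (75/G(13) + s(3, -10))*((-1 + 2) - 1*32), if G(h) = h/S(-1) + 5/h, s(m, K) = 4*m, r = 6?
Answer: 35991/472 ≈ 76.252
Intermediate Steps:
S(j) = -7/3 (S(j) = -3 + 4/6 = -3 + 4*(⅙) = -3 + ⅔ = -7/3)
G(h) = 5/h - 3*h/7 (G(h) = h/(-7/3) + 5/h = h*(-3/7) + 5/h = -3*h/7 + 5/h = 5/h - 3*h/7)
(75/G(13) + s(3, -10))*((-1 + 2) - 1*32) = (75/(5/13 - 3/7*13) + 4*3)*((-1 + 2) - 1*32) = (75/(5*(1/13) - 39/7) + 12)*(1 - 32) = (75/(5/13 - 39/7) + 12)*(-31) = (75/(-472/91) + 12)*(-31) = (75*(-91/472) + 12)*(-31) = (-6825/472 + 12)*(-31) = -1161/472*(-31) = 35991/472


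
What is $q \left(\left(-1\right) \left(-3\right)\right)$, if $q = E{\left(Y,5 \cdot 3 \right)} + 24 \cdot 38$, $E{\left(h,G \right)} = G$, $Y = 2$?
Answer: $2781$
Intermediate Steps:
$q = 927$ ($q = 5 \cdot 3 + 24 \cdot 38 = 15 + 912 = 927$)
$q \left(\left(-1\right) \left(-3\right)\right) = 927 \left(\left(-1\right) \left(-3\right)\right) = 927 \cdot 3 = 2781$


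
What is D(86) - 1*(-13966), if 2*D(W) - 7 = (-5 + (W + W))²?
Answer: 27914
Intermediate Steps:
D(W) = 7/2 + (-5 + 2*W)²/2 (D(W) = 7/2 + (-5 + (W + W))²/2 = 7/2 + (-5 + 2*W)²/2)
D(86) - 1*(-13966) = (7/2 + (-5 + 2*86)²/2) - 1*(-13966) = (7/2 + (-5 + 172)²/2) + 13966 = (7/2 + (½)*167²) + 13966 = (7/2 + (½)*27889) + 13966 = (7/2 + 27889/2) + 13966 = 13948 + 13966 = 27914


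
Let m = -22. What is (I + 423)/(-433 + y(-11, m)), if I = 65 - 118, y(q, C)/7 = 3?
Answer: -185/206 ≈ -0.89806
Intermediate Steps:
y(q, C) = 21 (y(q, C) = 7*3 = 21)
I = -53
(I + 423)/(-433 + y(-11, m)) = (-53 + 423)/(-433 + 21) = 370/(-412) = 370*(-1/412) = -185/206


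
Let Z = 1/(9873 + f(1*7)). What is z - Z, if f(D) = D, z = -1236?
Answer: -12211681/9880 ≈ -1236.0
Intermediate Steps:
Z = 1/9880 (Z = 1/(9873 + 1*7) = 1/(9873 + 7) = 1/9880 ≈ 0.00010121)
z - Z = -1236 - 1*1/9880 = -1236 - 1/9880 = -12211681/9880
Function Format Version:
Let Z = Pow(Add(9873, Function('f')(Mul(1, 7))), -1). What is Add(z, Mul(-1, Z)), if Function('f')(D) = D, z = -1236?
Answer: Rational(-12211681, 9880) ≈ -1236.0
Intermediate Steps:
Z = Rational(1, 9880) (Z = Pow(Add(9873, Mul(1, 7)), -1) = Pow(Add(9873, 7), -1) = Pow(9880, -1) = Rational(1, 9880) ≈ 0.00010121)
Add(z, Mul(-1, Z)) = Add(-1236, Mul(-1, Rational(1, 9880))) = Add(-1236, Rational(-1, 9880)) = Rational(-12211681, 9880)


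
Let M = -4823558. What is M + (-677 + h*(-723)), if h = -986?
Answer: -4111357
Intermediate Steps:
M + (-677 + h*(-723)) = -4823558 + (-677 - 986*(-723)) = -4823558 + (-677 + 712878) = -4823558 + 712201 = -4111357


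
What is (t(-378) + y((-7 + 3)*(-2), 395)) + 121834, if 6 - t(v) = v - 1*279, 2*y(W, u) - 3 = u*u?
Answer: 200511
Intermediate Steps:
y(W, u) = 3/2 + u²/2 (y(W, u) = 3/2 + (u*u)/2 = 3/2 + u²/2)
t(v) = 285 - v (t(v) = 6 - (v - 1*279) = 6 - (v - 279) = 6 - (-279 + v) = 6 + (279 - v) = 285 - v)
(t(-378) + y((-7 + 3)*(-2), 395)) + 121834 = ((285 - 1*(-378)) + (3/2 + (½)*395²)) + 121834 = ((285 + 378) + (3/2 + (½)*156025)) + 121834 = (663 + (3/2 + 156025/2)) + 121834 = (663 + 78014) + 121834 = 78677 + 121834 = 200511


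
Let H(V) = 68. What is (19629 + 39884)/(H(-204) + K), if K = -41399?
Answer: -59513/41331 ≈ -1.4399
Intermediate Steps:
(19629 + 39884)/(H(-204) + K) = (19629 + 39884)/(68 - 41399) = 59513/(-41331) = 59513*(-1/41331) = -59513/41331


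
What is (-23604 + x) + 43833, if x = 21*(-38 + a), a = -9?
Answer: 19242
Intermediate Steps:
x = -987 (x = 21*(-38 - 9) = 21*(-47) = -987)
(-23604 + x) + 43833 = (-23604 - 987) + 43833 = -24591 + 43833 = 19242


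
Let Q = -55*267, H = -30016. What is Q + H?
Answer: -44701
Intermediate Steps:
Q = -14685
Q + H = -14685 - 30016 = -44701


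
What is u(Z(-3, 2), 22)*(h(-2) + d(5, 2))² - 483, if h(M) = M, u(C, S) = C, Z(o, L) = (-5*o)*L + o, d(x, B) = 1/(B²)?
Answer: -6405/16 ≈ -400.31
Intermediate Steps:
d(x, B) = B⁻²
Z(o, L) = o - 5*L*o (Z(o, L) = -5*L*o + o = o - 5*L*o)
u(Z(-3, 2), 22)*(h(-2) + d(5, 2))² - 483 = (-3*(1 - 5*2))*(-2 + 2⁻²)² - 483 = (-3*(1 - 10))*(-2 + ¼)² - 483 = (-3*(-9))*(-7/4)² - 483 = 27*(49/16) - 483 = 1323/16 - 483 = -6405/16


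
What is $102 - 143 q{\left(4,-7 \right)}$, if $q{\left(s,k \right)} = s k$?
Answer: $4106$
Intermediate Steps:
$q{\left(s,k \right)} = k s$
$102 - 143 q{\left(4,-7 \right)} = 102 - 143 \left(\left(-7\right) 4\right) = 102 - -4004 = 102 + 4004 = 4106$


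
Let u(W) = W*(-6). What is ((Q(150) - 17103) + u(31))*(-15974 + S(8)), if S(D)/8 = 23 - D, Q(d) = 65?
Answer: 273069296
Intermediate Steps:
u(W) = -6*W
S(D) = 184 - 8*D (S(D) = 8*(23 - D) = 184 - 8*D)
((Q(150) - 17103) + u(31))*(-15974 + S(8)) = ((65 - 17103) - 6*31)*(-15974 + (184 - 8*8)) = (-17038 - 186)*(-15974 + (184 - 64)) = -17224*(-15974 + 120) = -17224*(-15854) = 273069296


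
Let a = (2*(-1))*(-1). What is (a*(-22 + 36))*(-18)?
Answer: -504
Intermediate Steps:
a = 2 (a = -2*(-1) = 2)
(a*(-22 + 36))*(-18) = (2*(-22 + 36))*(-18) = (2*14)*(-18) = 28*(-18) = -504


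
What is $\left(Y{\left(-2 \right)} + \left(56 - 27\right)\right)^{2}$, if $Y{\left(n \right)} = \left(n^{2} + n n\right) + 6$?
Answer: $1849$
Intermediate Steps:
$Y{\left(n \right)} = 6 + 2 n^{2}$ ($Y{\left(n \right)} = \left(n^{2} + n^{2}\right) + 6 = 2 n^{2} + 6 = 6 + 2 n^{2}$)
$\left(Y{\left(-2 \right)} + \left(56 - 27\right)\right)^{2} = \left(\left(6 + 2 \left(-2\right)^{2}\right) + \left(56 - 27\right)\right)^{2} = \left(\left(6 + 2 \cdot 4\right) + \left(56 - 27\right)\right)^{2} = \left(\left(6 + 8\right) + 29\right)^{2} = \left(14 + 29\right)^{2} = 43^{2} = 1849$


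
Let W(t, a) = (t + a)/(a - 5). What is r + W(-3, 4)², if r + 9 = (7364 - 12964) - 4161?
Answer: -9769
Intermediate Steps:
W(t, a) = (a + t)/(-5 + a)
r = -9770 (r = -9 + ((7364 - 12964) - 4161) = -9 + (-5600 - 4161) = -9 - 9761 = -9770)
r + W(-3, 4)² = -9770 + ((4 - 3)/(-5 + 4))² = -9770 + (1/(-1))² = -9770 + (-1*1)² = -9770 + (-1)² = -9770 + 1 = -9769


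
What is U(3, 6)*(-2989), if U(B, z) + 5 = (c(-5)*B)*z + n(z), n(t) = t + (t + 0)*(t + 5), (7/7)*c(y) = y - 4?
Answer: 283955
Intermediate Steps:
c(y) = -4 + y (c(y) = y - 4 = -4 + y)
n(t) = t + t*(5 + t)
U(B, z) = -5 + z*(6 + z) - 9*B*z (U(B, z) = -5 + (((-4 - 5)*B)*z + z*(6 + z)) = -5 + ((-9*B)*z + z*(6 + z)) = -5 + (-9*B*z + z*(6 + z)) = -5 + (z*(6 + z) - 9*B*z) = -5 + z*(6 + z) - 9*B*z)
U(3, 6)*(-2989) = (-5 + 6*(6 + 6) - 9*3*6)*(-2989) = (-5 + 6*12 - 162)*(-2989) = (-5 + 72 - 162)*(-2989) = -95*(-2989) = 283955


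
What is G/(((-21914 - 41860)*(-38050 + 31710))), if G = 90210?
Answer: 3007/13477572 ≈ 0.00022311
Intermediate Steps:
G/(((-21914 - 41860)*(-38050 + 31710))) = 90210/(((-21914 - 41860)*(-38050 + 31710))) = 90210/((-63774*(-6340))) = 90210/404327160 = 90210*(1/404327160) = 3007/13477572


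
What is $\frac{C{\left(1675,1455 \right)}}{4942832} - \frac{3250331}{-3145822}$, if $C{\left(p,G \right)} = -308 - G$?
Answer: $\frac{8030146996603}{7774634823952} \approx 1.0329$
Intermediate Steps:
$\frac{C{\left(1675,1455 \right)}}{4942832} - \frac{3250331}{-3145822} = \frac{-308 - 1455}{4942832} - \frac{3250331}{-3145822} = \left(-308 - 1455\right) \frac{1}{4942832} - - \frac{3250331}{3145822} = \left(-1763\right) \frac{1}{4942832} + \frac{3250331}{3145822} = - \frac{1763}{4942832} + \frac{3250331}{3145822} = \frac{8030146996603}{7774634823952}$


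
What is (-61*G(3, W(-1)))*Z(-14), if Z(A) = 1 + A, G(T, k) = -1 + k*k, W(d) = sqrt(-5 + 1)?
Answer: -3965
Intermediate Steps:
W(d) = 2*I (W(d) = sqrt(-4) = 2*I)
G(T, k) = -1 + k**2
(-61*G(3, W(-1)))*Z(-14) = (-61*(-1 + (2*I)**2))*(1 - 14) = -61*(-1 - 4)*(-13) = -61*(-5)*(-13) = 305*(-13) = -3965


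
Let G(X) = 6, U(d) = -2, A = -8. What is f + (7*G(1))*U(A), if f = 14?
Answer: -70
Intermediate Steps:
f + (7*G(1))*U(A) = 14 + (7*6)*(-2) = 14 + 42*(-2) = 14 - 84 = -70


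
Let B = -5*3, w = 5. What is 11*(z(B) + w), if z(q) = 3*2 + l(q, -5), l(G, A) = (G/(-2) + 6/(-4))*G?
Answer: -869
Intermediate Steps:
B = -15
l(G, A) = G*(-3/2 - G/2) (l(G, A) = (G*(-1/2) + 6*(-1/4))*G = (-G/2 - 3/2)*G = (-3/2 - G/2)*G = G*(-3/2 - G/2))
z(q) = 6 - q*(3 + q)/2 (z(q) = 3*2 - q*(3 + q)/2 = 6 - q*(3 + q)/2)
11*(z(B) + w) = 11*((6 - 1/2*(-15)*(3 - 15)) + 5) = 11*((6 - 1/2*(-15)*(-12)) + 5) = 11*((6 - 90) + 5) = 11*(-84 + 5) = 11*(-79) = -869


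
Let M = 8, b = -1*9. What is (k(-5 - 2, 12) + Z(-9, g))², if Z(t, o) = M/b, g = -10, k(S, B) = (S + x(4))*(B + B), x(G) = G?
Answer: 430336/81 ≈ 5312.8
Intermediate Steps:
b = -9
k(S, B) = 2*B*(4 + S) (k(S, B) = (S + 4)*(B + B) = (4 + S)*(2*B) = 2*B*(4 + S))
Z(t, o) = -8/9 (Z(t, o) = 8/(-9) = 8*(-⅑) = -8/9)
(k(-5 - 2, 12) + Z(-9, g))² = (2*12*(4 + (-5 - 2)) - 8/9)² = (2*12*(4 - 7) - 8/9)² = (2*12*(-3) - 8/9)² = (-72 - 8/9)² = (-656/9)² = 430336/81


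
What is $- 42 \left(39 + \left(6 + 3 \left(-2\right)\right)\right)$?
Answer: $-1638$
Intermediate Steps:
$- 42 \left(39 + \left(6 + 3 \left(-2\right)\right)\right) = - 42 \left(39 + \left(6 - 6\right)\right) = - 42 \left(39 + 0\right) = \left(-42\right) 39 = -1638$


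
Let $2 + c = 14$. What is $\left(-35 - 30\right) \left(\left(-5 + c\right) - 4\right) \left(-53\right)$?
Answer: $10335$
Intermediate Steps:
$c = 12$ ($c = -2 + 14 = 12$)
$\left(-35 - 30\right) \left(\left(-5 + c\right) - 4\right) \left(-53\right) = \left(-35 - 30\right) \left(\left(-5 + 12\right) - 4\right) \left(-53\right) = - 65 \left(7 - 4\right) \left(-53\right) = \left(-65\right) 3 \left(-53\right) = \left(-195\right) \left(-53\right) = 10335$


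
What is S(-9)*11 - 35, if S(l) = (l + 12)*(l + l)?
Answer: -629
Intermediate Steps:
S(l) = 2*l*(12 + l) (S(l) = (12 + l)*(2*l) = 2*l*(12 + l))
S(-9)*11 - 35 = (2*(-9)*(12 - 9))*11 - 35 = (2*(-9)*3)*11 - 35 = -54*11 - 35 = -594 - 35 = -629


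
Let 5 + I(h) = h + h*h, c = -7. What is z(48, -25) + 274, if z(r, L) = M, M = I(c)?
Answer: 311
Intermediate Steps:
I(h) = -5 + h + h**2 (I(h) = -5 + (h + h*h) = -5 + (h + h**2) = -5 + h + h**2)
M = 37 (M = -5 - 7 + (-7)**2 = -5 - 7 + 49 = 37)
z(r, L) = 37
z(48, -25) + 274 = 37 + 274 = 311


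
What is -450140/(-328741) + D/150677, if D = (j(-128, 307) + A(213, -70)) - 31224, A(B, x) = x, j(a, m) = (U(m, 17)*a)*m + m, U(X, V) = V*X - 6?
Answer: -67284970582155/49533707657 ≈ -1358.4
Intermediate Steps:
U(X, V) = -6 + V*X
j(a, m) = m + a*m*(-6 + 17*m) (j(a, m) = ((-6 + 17*m)*a)*m + m = (a*(-6 + 17*m))*m + m = a*m*(-6 + 17*m) + m = m + a*m*(-6 + 17*m))
D = -204881035 (D = (307*(1 - 128*(-6 + 17*307)) - 70) - 31224 = (307*(1 - 128*(-6 + 5219)) - 70) - 31224 = (307*(1 - 128*5213) - 70) - 31224 = (307*(1 - 667264) - 70) - 31224 = (307*(-667263) - 70) - 31224 = (-204849741 - 70) - 31224 = -204849811 - 31224 = -204881035)
-450140/(-328741) + D/150677 = -450140/(-328741) - 204881035/150677 = -450140*(-1/328741) - 204881035*1/150677 = 450140/328741 - 204881035/150677 = -67284970582155/49533707657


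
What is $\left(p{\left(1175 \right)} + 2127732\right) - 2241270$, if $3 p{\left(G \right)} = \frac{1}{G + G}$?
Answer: $- \frac{800442899}{7050} \approx -1.1354 \cdot 10^{5}$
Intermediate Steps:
$p{\left(G \right)} = \frac{1}{6 G}$ ($p{\left(G \right)} = \frac{1}{3 \left(G + G\right)} = \frac{1}{3 \cdot 2 G} = \frac{\frac{1}{2} \frac{1}{G}}{3} = \frac{1}{6 G}$)
$\left(p{\left(1175 \right)} + 2127732\right) - 2241270 = \left(\frac{1}{6 \cdot 1175} + 2127732\right) - 2241270 = \left(\frac{1}{6} \cdot \frac{1}{1175} + 2127732\right) - 2241270 = \left(\frac{1}{7050} + 2127732\right) - 2241270 = \frac{15000510601}{7050} - 2241270 = - \frac{800442899}{7050}$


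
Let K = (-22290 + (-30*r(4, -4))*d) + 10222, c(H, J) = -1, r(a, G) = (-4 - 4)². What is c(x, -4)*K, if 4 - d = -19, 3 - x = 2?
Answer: 56228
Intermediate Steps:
x = 1 (x = 3 - 1*2 = 3 - 2 = 1)
d = 23 (d = 4 - 1*(-19) = 4 + 19 = 23)
r(a, G) = 64 (r(a, G) = (-8)² = 64)
K = -56228 (K = (-22290 - 30*64*23) + 10222 = (-22290 - 1920*23) + 10222 = (-22290 - 44160) + 10222 = -66450 + 10222 = -56228)
c(x, -4)*K = -1*(-56228) = 56228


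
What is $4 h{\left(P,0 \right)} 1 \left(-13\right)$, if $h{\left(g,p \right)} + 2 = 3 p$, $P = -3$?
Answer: $104$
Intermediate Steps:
$h{\left(g,p \right)} = -2 + 3 p$
$4 h{\left(P,0 \right)} 1 \left(-13\right) = 4 \left(-2 + 3 \cdot 0\right) 1 \left(-13\right) = 4 \left(-2 + 0\right) 1 \left(-13\right) = 4 \left(\left(-2\right) 1\right) \left(-13\right) = 4 \left(-2\right) \left(-13\right) = \left(-8\right) \left(-13\right) = 104$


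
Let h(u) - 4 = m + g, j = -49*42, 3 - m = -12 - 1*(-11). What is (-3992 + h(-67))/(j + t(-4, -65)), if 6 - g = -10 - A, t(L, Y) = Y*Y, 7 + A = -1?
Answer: -3976/2167 ≈ -1.8348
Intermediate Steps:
A = -8 (A = -7 - 1 = -8)
t(L, Y) = Y**2
g = 8 (g = 6 - (-10 - 1*(-8)) = 6 - (-10 + 8) = 6 - 1*(-2) = 6 + 2 = 8)
m = 4 (m = 3 - (-12 - 1*(-11)) = 3 - (-12 + 11) = 3 - 1*(-1) = 3 + 1 = 4)
j = -2058
h(u) = 16 (h(u) = 4 + (4 + 8) = 4 + 12 = 16)
(-3992 + h(-67))/(j + t(-4, -65)) = (-3992 + 16)/(-2058 + (-65)**2) = -3976/(-2058 + 4225) = -3976/2167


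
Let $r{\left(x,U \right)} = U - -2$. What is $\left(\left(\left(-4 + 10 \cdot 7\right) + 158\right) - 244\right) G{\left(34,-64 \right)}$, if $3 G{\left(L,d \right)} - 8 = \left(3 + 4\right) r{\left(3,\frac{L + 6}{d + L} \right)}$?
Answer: $- \frac{760}{9} \approx -84.444$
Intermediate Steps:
$r{\left(x,U \right)} = 2 + U$ ($r{\left(x,U \right)} = U + 2 = 2 + U$)
$G{\left(L,d \right)} = \frac{22}{3} + \frac{7 \left(6 + L\right)}{3 \left(L + d\right)}$ ($G{\left(L,d \right)} = \frac{8}{3} + \frac{\left(3 + 4\right) \left(2 + \frac{L + 6}{d + L}\right)}{3} = \frac{8}{3} + \frac{7 \left(2 + \frac{6 + L}{L + d}\right)}{3} = \frac{8}{3} + \frac{14 + \frac{7 \left(6 + L\right)}{L + d}}{3} = \frac{8}{3} + \left(\frac{14}{3} + \frac{7 \left(6 + L\right)}{3 \left(L + d\right)}\right) = \frac{22}{3} + \frac{7 \left(6 + L\right)}{3 \left(L + d\right)}$)
$\left(\left(\left(-4 + 10 \cdot 7\right) + 158\right) - 244\right) G{\left(34,-64 \right)} = \left(\left(\left(-4 + 10 \cdot 7\right) + 158\right) - 244\right) \frac{42 + 22 \left(-64\right) + 29 \cdot 34}{3 \left(34 - 64\right)} = \left(\left(\left(-4 + 70\right) + 158\right) - 244\right) \frac{42 - 1408 + 986}{3 \left(-30\right)} = \left(\left(66 + 158\right) - 244\right) \frac{1}{3} \left(- \frac{1}{30}\right) \left(-380\right) = \left(224 - 244\right) \frac{38}{9} = \left(-20\right) \frac{38}{9} = - \frac{760}{9}$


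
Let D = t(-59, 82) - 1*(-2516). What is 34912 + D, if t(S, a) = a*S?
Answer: 32590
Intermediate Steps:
t(S, a) = S*a
D = -2322 (D = -59*82 - 1*(-2516) = -4838 + 2516 = -2322)
34912 + D = 34912 - 2322 = 32590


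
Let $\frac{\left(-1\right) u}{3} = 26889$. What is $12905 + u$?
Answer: $-67762$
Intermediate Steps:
$u = -80667$ ($u = \left(-3\right) 26889 = -80667$)
$12905 + u = 12905 - 80667 = -67762$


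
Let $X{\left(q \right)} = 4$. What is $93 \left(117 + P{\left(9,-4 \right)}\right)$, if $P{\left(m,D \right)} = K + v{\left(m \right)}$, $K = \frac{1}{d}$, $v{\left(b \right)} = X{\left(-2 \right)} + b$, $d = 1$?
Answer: $12183$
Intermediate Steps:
$v{\left(b \right)} = 4 + b$
$K = 1$ ($K = 1^{-1} = 1$)
$P{\left(m,D \right)} = 5 + m$ ($P{\left(m,D \right)} = 1 + \left(4 + m\right) = 5 + m$)
$93 \left(117 + P{\left(9,-4 \right)}\right) = 93 \left(117 + \left(5 + 9\right)\right) = 93 \left(117 + 14\right) = 93 \cdot 131 = 12183$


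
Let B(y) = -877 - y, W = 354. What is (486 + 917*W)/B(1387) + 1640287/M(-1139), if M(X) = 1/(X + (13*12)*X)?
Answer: -83009854983521/283 ≈ -2.9332e+11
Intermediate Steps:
M(X) = 1/(157*X) (M(X) = 1/(X + 156*X) = 1/(157*X))
(486 + 917*W)/B(1387) + 1640287/M(-1139) = (486 + 917*354)/(-877 - 1*1387) + 1640287/(((1/157)/(-1139))) = (486 + 324618)/(-877 - 1387) + 1640287/(((1/157)*(-1/1139))) = 325104/(-2264) + 1640287/(-1/178823) = 325104*(-1/2264) + 1640287*(-178823) = -40638/283 - 293321042201 = -83009854983521/283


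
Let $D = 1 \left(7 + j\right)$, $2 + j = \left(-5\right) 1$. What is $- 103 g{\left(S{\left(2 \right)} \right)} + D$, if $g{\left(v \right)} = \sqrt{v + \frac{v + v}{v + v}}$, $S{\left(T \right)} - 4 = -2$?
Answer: $- 103 \sqrt{3} \approx -178.4$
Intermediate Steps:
$j = -7$ ($j = -2 - 5 = -7$)
$S{\left(T \right)} = 2$ ($S{\left(T \right)} = 4 - 2 = 2$)
$g{\left(v \right)} = \sqrt{1 + v}$ ($g{\left(v \right)} = \sqrt{v + \frac{2 v}{2 v}} = \sqrt{v + 2 v \frac{1}{2 v}} = \sqrt{v + 1} = \sqrt{1 + v}$)
$D = 0$ ($D = 1 \left(7 - 7\right) = 1 \cdot 0 = 0$)
$- 103 g{\left(S{\left(2 \right)} \right)} + D = - 103 \sqrt{1 + 2} + 0 = - 103 \sqrt{3} + 0 = - 103 \sqrt{3}$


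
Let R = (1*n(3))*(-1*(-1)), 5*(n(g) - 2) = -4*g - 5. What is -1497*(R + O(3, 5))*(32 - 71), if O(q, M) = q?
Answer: 467064/5 ≈ 93413.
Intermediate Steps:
n(g) = 1 - 4*g/5 (n(g) = 2 + (-4*g - 5)/5 = 2 + (-5 - 4*g)/5 = 2 + (-1 - 4*g/5) = 1 - 4*g/5)
R = -7/5 (R = (1*(1 - ⅘*3))*(-1*(-1)) = (1*(1 - 12/5))*1 = (1*(-7/5))*1 = -7/5*1 = -7/5 ≈ -1.4000)
-1497*(R + O(3, 5))*(32 - 71) = -1497*(-7/5 + 3)*(32 - 71) = -11976*(-39)/5 = -1497*(-312/5) = 467064/5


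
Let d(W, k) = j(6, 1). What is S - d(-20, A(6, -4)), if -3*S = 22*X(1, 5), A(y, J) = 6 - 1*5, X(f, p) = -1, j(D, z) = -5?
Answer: 37/3 ≈ 12.333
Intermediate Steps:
A(y, J) = 1 (A(y, J) = 6 - 5 = 1)
d(W, k) = -5
S = 22/3 (S = -22*(-1)/3 = -⅓*(-22) = 22/3 ≈ 7.3333)
S - d(-20, A(6, -4)) = 22/3 - 1*(-5) = 22/3 + 5 = 37/3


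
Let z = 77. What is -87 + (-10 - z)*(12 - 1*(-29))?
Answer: -3654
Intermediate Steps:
-87 + (-10 - z)*(12 - 1*(-29)) = -87 + (-10 - 1*77)*(12 - 1*(-29)) = -87 + (-10 - 77)*(12 + 29) = -87 - 87*41 = -87 - 3567 = -3654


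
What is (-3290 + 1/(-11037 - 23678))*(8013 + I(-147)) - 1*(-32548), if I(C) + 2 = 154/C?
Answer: -19187817369139/729015 ≈ -2.6320e+7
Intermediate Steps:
I(C) = -2 + 154/C
(-3290 + 1/(-11037 - 23678))*(8013 + I(-147)) - 1*(-32548) = (-3290 + 1/(-11037 - 23678))*(8013 + (-2 + 154/(-147))) - 1*(-32548) = (-3290 + 1/(-34715))*(8013 + (-2 + 154*(-1/147))) + 32548 = (-3290 - 1/34715)*(8013 + (-2 - 22/21)) + 32548 = -114212351*(8013 - 64/21)/34715 + 32548 = -114212351/34715*168209/21 + 32548 = -19211545349359/729015 + 32548 = -19187817369139/729015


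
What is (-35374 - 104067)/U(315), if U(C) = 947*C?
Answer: -139441/298305 ≈ -0.46744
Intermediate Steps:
(-35374 - 104067)/U(315) = (-35374 - 104067)/((947*315)) = -139441/298305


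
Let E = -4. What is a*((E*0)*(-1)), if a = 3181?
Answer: 0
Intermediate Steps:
a*((E*0)*(-1)) = 3181*(-4*0*(-1)) = 3181*(0*(-1)) = 3181*0 = 0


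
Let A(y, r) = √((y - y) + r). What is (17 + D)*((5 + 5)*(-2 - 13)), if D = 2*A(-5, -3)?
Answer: -2550 - 300*I*√3 ≈ -2550.0 - 519.62*I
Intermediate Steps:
A(y, r) = √r (A(y, r) = √(0 + r) = √r)
D = 2*I*√3 (D = 2*√(-3) = 2*(I*√3) = 2*I*√3 ≈ 3.4641*I)
(17 + D)*((5 + 5)*(-2 - 13)) = (17 + 2*I*√3)*((5 + 5)*(-2 - 13)) = (17 + 2*I*√3)*(10*(-15)) = (17 + 2*I*√3)*(-150) = -2550 - 300*I*√3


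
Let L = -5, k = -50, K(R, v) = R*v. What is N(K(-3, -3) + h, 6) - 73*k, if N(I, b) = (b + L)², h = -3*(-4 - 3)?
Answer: 3651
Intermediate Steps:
h = 21 (h = -3*(-7) = 21)
N(I, b) = (-5 + b)² (N(I, b) = (b - 5)² = (-5 + b)²)
N(K(-3, -3) + h, 6) - 73*k = (-5 + 6)² - 73*(-50) = 1² + 3650 = 1 + 3650 = 3651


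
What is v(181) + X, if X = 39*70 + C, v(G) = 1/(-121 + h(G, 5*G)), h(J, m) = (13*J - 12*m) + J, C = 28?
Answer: 23296825/8447 ≈ 2758.0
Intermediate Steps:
h(J, m) = -12*m + 14*J (h(J, m) = (-12*m + 13*J) + J = -12*m + 14*J)
v(G) = 1/(-121 - 46*G) (v(G) = 1/(-121 + (-60*G + 14*G)) = 1/(-121 - 46*G))
X = 2758 (X = 39*70 + 28 = 2730 + 28 = 2758)
v(181) + X = -1/(121 + 46*181) + 2758 = -1/(121 + 8326) + 2758 = -1/8447 + 2758 = 23296825/8447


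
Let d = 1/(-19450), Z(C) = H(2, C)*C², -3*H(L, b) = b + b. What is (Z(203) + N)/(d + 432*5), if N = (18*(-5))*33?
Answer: -325588409800/126035997 ≈ -2583.3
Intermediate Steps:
N = -2970 (N = -90*33 = -2970)
H(L, b) = -2*b/3 (H(L, b) = -(b + b)/3 = -2*b/3)
Z(C) = -2*C³/3 (Z(C) = (-2*C/3)*C² = -2*C³/3)
d = -1/19450 ≈ -5.1414e-5
(Z(203) + N)/(d + 432*5) = (-⅔*203³ - 2970)/(-1/19450 + 432*5) = (-⅔*8365427 - 2970)/(-1/19450 + 2160) = (-16730854/3 - 2970)/(42011999/19450) = -16739764/3*19450/42011999 = -325588409800/126035997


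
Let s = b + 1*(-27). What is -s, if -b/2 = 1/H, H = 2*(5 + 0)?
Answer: 136/5 ≈ 27.200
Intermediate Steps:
H = 10 (H = 2*5 = 10)
b = -1/5 (b = -2/10 = -2*1/10 = -1/5 ≈ -0.20000)
s = -136/5 (s = -1/5 + 1*(-27) = -1/5 - 27 = -136/5 ≈ -27.200)
-s = -1*(-136/5) = 136/5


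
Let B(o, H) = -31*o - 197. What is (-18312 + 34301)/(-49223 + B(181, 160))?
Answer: -15989/55031 ≈ -0.29055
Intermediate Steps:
B(o, H) = -197 - 31*o
(-18312 + 34301)/(-49223 + B(181, 160)) = (-18312 + 34301)/(-49223 + (-197 - 31*181)) = 15989/(-49223 + (-197 - 5611)) = 15989/(-49223 - 5808) = 15989/(-55031) = 15989*(-1/55031) = -15989/55031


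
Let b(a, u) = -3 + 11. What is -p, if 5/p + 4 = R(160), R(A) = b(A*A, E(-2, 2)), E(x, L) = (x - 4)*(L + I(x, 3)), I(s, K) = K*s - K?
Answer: -5/4 ≈ -1.2500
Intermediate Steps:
I(s, K) = -K + K*s
E(x, L) = (-4 + x)*(-3 + L + 3*x) (E(x, L) = (x - 4)*(L + 3*(-1 + x)) = (-4 + x)*(L + (-3 + 3*x)) = (-4 + x)*(-3 + L + 3*x))
b(a, u) = 8
R(A) = 8
p = 5/4 (p = 5/(-4 + 8) = 5/4 ≈ 1.2500)
-p = -1*5/4 = -5/4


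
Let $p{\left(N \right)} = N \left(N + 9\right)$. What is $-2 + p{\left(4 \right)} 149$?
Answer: $7746$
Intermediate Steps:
$p{\left(N \right)} = N \left(9 + N\right)$
$-2 + p{\left(4 \right)} 149 = -2 + 4 \left(9 + 4\right) 149 = -2 + 4 \cdot 13 \cdot 149 = -2 + 52 \cdot 149 = -2 + 7748 = 7746$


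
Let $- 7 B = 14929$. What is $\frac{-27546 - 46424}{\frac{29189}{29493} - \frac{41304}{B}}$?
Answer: $- \frac{6513812949618}{1792602937} \approx -3633.7$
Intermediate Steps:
$B = - \frac{14929}{7}$ ($B = \left(- \frac{1}{7}\right) 14929 = - \frac{14929}{7} \approx -2132.7$)
$\frac{-27546 - 46424}{\frac{29189}{29493} - \frac{41304}{B}} = \frac{-27546 - 46424}{\frac{29189}{29493} - \frac{41304}{- \frac{14929}{7}}} = \frac{-27546 - 46424}{29189 \cdot \frac{1}{29493} - - \frac{289128}{14929}} = - \frac{73970}{\frac{29189}{29493} + \frac{289128}{14929}} = - \frac{73970}{\frac{8963014685}{440300997}} = \left(-73970\right) \frac{440300997}{8963014685} = - \frac{6513812949618}{1792602937}$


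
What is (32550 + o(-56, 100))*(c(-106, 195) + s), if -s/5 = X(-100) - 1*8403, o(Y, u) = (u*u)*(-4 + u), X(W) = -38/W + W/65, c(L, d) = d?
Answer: 41901284655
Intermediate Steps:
X(W) = -38/W + W/65 (X(W) = -38/W + W*(1/65) = -38/W + W/65)
o(Y, u) = u**2*(-4 + u)
s = 5462703/130 (s = -5*((-38/(-100) + (1/65)*(-100)) - 1*8403) = -5*((-38*(-1/100) - 20/13) - 8403) = -5*((19/50 - 20/13) - 8403) = -5*(-753/650 - 8403) = -5*(-5462703/650) = 5462703/130 ≈ 42021.)
(32550 + o(-56, 100))*(c(-106, 195) + s) = (32550 + 100**2*(-4 + 100))*(195 + 5462703/130) = (32550 + 10000*96)*(5488053/130) = (32550 + 960000)*(5488053/130) = 992550*(5488053/130) = 41901284655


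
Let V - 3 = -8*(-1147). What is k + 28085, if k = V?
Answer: 37264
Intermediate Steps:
V = 9179 (V = 3 - 8*(-1147) = 3 + 9176 = 9179)
k = 9179
k + 28085 = 9179 + 28085 = 37264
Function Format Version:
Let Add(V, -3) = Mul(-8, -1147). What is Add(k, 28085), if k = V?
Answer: 37264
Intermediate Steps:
V = 9179 (V = Add(3, Mul(-8, -1147)) = Add(3, 9176) = 9179)
k = 9179
Add(k, 28085) = Add(9179, 28085) = 37264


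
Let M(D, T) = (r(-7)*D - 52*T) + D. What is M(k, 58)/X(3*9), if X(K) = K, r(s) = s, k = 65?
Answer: -3406/27 ≈ -126.15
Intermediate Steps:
M(D, T) = -52*T - 6*D (M(D, T) = (-7*D - 52*T) + D = (-52*T - 7*D) + D = -52*T - 6*D)
M(k, 58)/X(3*9) = (-52*58 - 6*65)/((3*9)) = (-3016 - 390)/27 = -3406*1/27 = -3406/27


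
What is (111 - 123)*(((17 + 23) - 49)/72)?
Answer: 3/2 ≈ 1.5000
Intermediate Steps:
(111 - 123)*(((17 + 23) - 49)/72) = -12*(40 - 49)/72 = -(-108)/72 = -12*(-⅛) = 3/2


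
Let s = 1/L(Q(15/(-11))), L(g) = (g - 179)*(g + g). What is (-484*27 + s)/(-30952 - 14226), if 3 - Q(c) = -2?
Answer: 22738321/78609720 ≈ 0.28926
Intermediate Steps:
Q(c) = 5 (Q(c) = 3 - 1*(-2) = 3 + 2 = 5)
L(g) = 2*g*(-179 + g) (L(g) = (-179 + g)*(2*g) = 2*g*(-179 + g))
s = -1/1740 (s = 1/(2*5*(-179 + 5)) = 1/(2*5*(-174)) = 1/(-1740) = -1/1740 ≈ -0.00057471)
(-484*27 + s)/(-30952 - 14226) = (-484*27 - 1/1740)/(-30952 - 14226) = (-13068 - 1/1740)/(-45178) = -22738321/1740*(-1/45178) = 22738321/78609720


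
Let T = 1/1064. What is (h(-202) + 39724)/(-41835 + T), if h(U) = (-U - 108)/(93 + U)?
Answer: -4606930608/4851855851 ≈ -0.94952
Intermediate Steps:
T = 1/1064 ≈ 0.00093985
h(U) = (-108 - U)/(93 + U)
(h(-202) + 39724)/(-41835 + T) = ((-108 - 1*(-202))/(93 - 202) + 39724)/(-41835 + 1/1064) = ((-108 + 202)/(-109) + 39724)/(-44512439/1064) = (-1/109*94 + 39724)*(-1064/44512439) = (-94/109 + 39724)*(-1064/44512439) = (4329822/109)*(-1064/44512439) = -4606930608/4851855851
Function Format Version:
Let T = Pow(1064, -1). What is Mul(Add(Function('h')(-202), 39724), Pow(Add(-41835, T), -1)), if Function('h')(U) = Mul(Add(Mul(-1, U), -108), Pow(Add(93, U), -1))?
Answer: Rational(-4606930608, 4851855851) ≈ -0.94952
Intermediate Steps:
T = Rational(1, 1064) ≈ 0.00093985
Function('h')(U) = Mul(Pow(Add(93, U), -1), Add(-108, Mul(-1, U))) (Function('h')(U) = Mul(Add(-108, Mul(-1, U)), Pow(Add(93, U), -1)) = Mul(Pow(Add(93, U), -1), Add(-108, Mul(-1, U))))
Mul(Add(Function('h')(-202), 39724), Pow(Add(-41835, T), -1)) = Mul(Add(Mul(Pow(Add(93, -202), -1), Add(-108, Mul(-1, -202))), 39724), Pow(Add(-41835, Rational(1, 1064)), -1)) = Mul(Add(Mul(Pow(-109, -1), Add(-108, 202)), 39724), Pow(Rational(-44512439, 1064), -1)) = Mul(Add(Mul(Rational(-1, 109), 94), 39724), Rational(-1064, 44512439)) = Mul(Add(Rational(-94, 109), 39724), Rational(-1064, 44512439)) = Mul(Rational(4329822, 109), Rational(-1064, 44512439)) = Rational(-4606930608, 4851855851)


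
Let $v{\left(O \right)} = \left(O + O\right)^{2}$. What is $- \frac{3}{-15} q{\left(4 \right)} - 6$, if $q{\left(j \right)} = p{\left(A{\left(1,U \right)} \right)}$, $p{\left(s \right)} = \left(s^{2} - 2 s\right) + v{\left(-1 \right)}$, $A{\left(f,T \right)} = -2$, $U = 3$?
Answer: $- \frac{18}{5} \approx -3.6$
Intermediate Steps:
$v{\left(O \right)} = 4 O^{2}$ ($v{\left(O \right)} = \left(2 O\right)^{2} = 4 O^{2}$)
$p{\left(s \right)} = 4 + s^{2} - 2 s$ ($p{\left(s \right)} = \left(s^{2} - 2 s\right) + 4 \left(-1\right)^{2} = \left(s^{2} - 2 s\right) + 4 \cdot 1 = \left(s^{2} - 2 s\right) + 4 = 4 + s^{2} - 2 s$)
$q{\left(j \right)} = 12$ ($q{\left(j \right)} = 4 + \left(-2\right)^{2} - -4 = 4 + 4 + 4 = 12$)
$- \frac{3}{-15} q{\left(4 \right)} - 6 = - \frac{3}{-15} \cdot 12 - 6 = \left(-3\right) \left(- \frac{1}{15}\right) 12 - 6 = \frac{1}{5} \cdot 12 - 6 = \frac{12}{5} - 6 = - \frac{18}{5}$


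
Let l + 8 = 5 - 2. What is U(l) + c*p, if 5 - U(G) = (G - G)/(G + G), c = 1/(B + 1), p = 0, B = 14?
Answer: 5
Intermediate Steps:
c = 1/15 (c = 1/(14 + 1) = 1/15 ≈ 0.066667)
l = -5 (l = -8 + (5 - 2) = -8 + 3 = -5)
U(G) = 5 (U(G) = 5 - (G - G)/(G + G) = 5 - 0/(2*G) = 5 - 0*1/(2*G) = 5 - 1*0 = 5 + 0 = 5)
U(l) + c*p = 5 + (1/15)*0 = 5 + 0 = 5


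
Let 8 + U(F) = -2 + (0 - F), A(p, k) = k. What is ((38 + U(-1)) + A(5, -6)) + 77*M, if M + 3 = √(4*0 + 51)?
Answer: -208 + 77*√51 ≈ 341.89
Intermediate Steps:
M = -3 + √51 (M = -3 + √(4*0 + 51) = -3 + √(0 + 51) = -3 + √51 ≈ 4.1414)
U(F) = -10 - F (U(F) = -8 + (-2 + (0 - F)) = -8 + (-2 - F) = -10 - F)
((38 + U(-1)) + A(5, -6)) + 77*M = ((38 + (-10 - 1*(-1))) - 6) + 77*(-3 + √51) = ((38 + (-10 + 1)) - 6) + (-231 + 77*√51) = ((38 - 9) - 6) + (-231 + 77*√51) = (29 - 6) + (-231 + 77*√51) = 23 + (-231 + 77*√51) = -208 + 77*√51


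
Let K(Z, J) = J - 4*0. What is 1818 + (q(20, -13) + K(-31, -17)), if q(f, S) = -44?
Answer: 1757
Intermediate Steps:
K(Z, J) = J (K(Z, J) = J + 0 = J)
1818 + (q(20, -13) + K(-31, -17)) = 1818 + (-44 - 17) = 1818 - 61 = 1757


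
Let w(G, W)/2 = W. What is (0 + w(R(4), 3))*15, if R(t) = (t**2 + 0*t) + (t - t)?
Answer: 90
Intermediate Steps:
R(t) = t**2 (R(t) = (t**2 + 0) + 0 = t**2 + 0 = t**2)
w(G, W) = 2*W
(0 + w(R(4), 3))*15 = (0 + 2*3)*15 = (0 + 6)*15 = 6*15 = 90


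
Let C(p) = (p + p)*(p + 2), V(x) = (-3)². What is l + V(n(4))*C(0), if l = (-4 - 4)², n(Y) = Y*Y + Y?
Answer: 64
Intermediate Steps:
n(Y) = Y + Y² (n(Y) = Y² + Y = Y + Y²)
V(x) = 9
l = 64 (l = (-8)² = 64)
C(p) = 2*p*(2 + p) (C(p) = (2*p)*(2 + p) = 2*p*(2 + p))
l + V(n(4))*C(0) = 64 + 9*(2*0*(2 + 0)) = 64 + 9*(2*0*2) = 64 + 9*0 = 64 + 0 = 64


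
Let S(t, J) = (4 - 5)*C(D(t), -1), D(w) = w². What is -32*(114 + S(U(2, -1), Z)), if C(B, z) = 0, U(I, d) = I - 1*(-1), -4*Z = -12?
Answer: -3648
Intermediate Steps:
Z = 3 (Z = -¼*(-12) = 3)
U(I, d) = 1 + I (U(I, d) = I + 1 = 1 + I)
S(t, J) = 0 (S(t, J) = (4 - 5)*0 = -1*0 = 0)
-32*(114 + S(U(2, -1), Z)) = -32*(114 + 0) = -32*114 = -3648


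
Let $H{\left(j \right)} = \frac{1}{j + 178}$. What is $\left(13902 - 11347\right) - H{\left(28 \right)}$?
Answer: $\frac{526329}{206} \approx 2555.0$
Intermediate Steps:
$H{\left(j \right)} = \frac{1}{178 + j}$
$\left(13902 - 11347\right) - H{\left(28 \right)} = \left(13902 - 11347\right) - \frac{1}{178 + 28} = 2555 - \frac{1}{206} = \frac{526329}{206}$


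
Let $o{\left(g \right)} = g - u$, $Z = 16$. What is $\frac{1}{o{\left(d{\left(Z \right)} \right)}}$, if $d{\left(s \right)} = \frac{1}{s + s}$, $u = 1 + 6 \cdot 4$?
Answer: $- \frac{32}{799} \approx -0.04005$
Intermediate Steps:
$u = 25$ ($u = 1 + 24 = 25$)
$d{\left(s \right)} = \frac{1}{2 s}$
$o{\left(g \right)} = -25 + g$ ($o{\left(g \right)} = g - 25 = -25 + g$)
$\frac{1}{o{\left(d{\left(Z \right)} \right)}} = \frac{1}{-25 + \frac{1}{2 \cdot 16}} = \frac{1}{-25 + \frac{1}{2} \cdot \frac{1}{16}} = \frac{1}{-25 + \frac{1}{32}} = \frac{1}{- \frac{799}{32}} = - \frac{32}{799}$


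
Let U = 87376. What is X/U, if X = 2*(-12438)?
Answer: -6219/21844 ≈ -0.28470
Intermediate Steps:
X = -24876
X/U = -24876/87376 = -24876*1/87376 = -6219/21844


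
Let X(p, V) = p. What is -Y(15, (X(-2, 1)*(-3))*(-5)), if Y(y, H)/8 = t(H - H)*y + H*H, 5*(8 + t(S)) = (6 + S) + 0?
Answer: -6384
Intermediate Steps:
t(S) = -34/5 + S/5 (t(S) = -8 + ((6 + S) + 0)/5 = -8 + (6 + S)/5 = -8 + (6/5 + S/5) = -34/5 + S/5)
Y(y, H) = 8*H² - 272*y/5 (Y(y, H) = 8*((-34/5 + (H - H)/5)*y + H*H) = 8*((-34/5 + (⅕)*0)*y + H²) = 8*((-34/5 + 0)*y + H²) = 8*(-34*y/5 + H²) = 8*(H² - 34*y/5) = 8*H² - 272*y/5)
-Y(15, (X(-2, 1)*(-3))*(-5)) = -(8*(-2*(-3)*(-5))² - 272/5*15) = -(8*(6*(-5))² - 816) = -(8*(-30)² - 816) = -(8*900 - 816) = -(7200 - 816) = -1*6384 = -6384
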